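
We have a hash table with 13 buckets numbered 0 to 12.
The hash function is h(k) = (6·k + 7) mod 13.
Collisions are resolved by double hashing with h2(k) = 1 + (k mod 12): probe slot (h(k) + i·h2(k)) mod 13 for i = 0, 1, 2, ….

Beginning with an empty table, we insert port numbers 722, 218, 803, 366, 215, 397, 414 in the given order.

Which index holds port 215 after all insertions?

Insert 722: h=10, slot 10 empty -> index 10.
Insert 218: h=2, slot 2 empty -> index 2.
Insert 803: h=2, h2=12, slot 2 occupied -> index 1.
Insert 366: h=6, slot 6 empty -> index 6.
Insert 215: h=10, h2=12, slot 10 occupied -> index 9.
Insert 397: h=10, h2=2, slot 10 occupied -> index 12.
Insert 414: h=8, slot 8 empty -> index 8.
Table: [_, 803, 218, _, _, _, 366, _, 414, 215, 722, _, 397]

9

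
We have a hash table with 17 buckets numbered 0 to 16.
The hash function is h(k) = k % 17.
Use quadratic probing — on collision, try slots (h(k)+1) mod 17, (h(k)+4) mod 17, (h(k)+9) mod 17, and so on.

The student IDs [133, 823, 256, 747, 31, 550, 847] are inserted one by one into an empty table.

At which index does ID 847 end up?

13

133 hashes to 14; slot 14 is free => place at 14.
823 hashes to 7; slot 7 is free => place at 7.
256 hashes to 1; slot 1 is free => place at 1.
747 hashes to 16; slot 16 is free => place at 16.
31 hashes to 14; 14 taken => place at 15.
550 hashes to 6; slot 6 is free => place at 6.
847 hashes to 14; 14,15,1,6 taken => place at 13.
Table: [∅, 256, ∅, ∅, ∅, ∅, 550, 823, ∅, ∅, ∅, ∅, ∅, 847, 133, 31, 747]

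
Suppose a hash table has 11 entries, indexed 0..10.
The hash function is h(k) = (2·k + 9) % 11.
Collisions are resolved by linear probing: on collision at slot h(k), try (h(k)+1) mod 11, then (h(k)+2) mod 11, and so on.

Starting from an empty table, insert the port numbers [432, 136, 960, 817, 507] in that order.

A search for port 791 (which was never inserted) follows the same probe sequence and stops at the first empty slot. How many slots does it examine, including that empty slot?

432 hashes to 4; slot 4 is free => place at 4.
136 hashes to 6; slot 6 is free => place at 6.
960 hashes to 4; 4 taken => place at 5.
817 hashes to 4; 4,5,6 taken => place at 7.
507 hashes to 0; slot 0 is free => place at 0.
Table: [507, —, —, —, 432, 960, 136, 817, —, —, —]
Lookup 791: h=7, probe 7,8 → slot 8 empty, not found.

2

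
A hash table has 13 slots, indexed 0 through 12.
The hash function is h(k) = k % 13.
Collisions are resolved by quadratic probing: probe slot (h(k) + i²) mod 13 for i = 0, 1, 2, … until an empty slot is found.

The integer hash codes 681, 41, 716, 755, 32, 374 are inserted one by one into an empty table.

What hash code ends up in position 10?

755

681 hashes to 5; slot 5 is free => place at 5.
41 hashes to 2; slot 2 is free => place at 2.
716 hashes to 1; slot 1 is free => place at 1.
755 hashes to 1; 1,2,5 taken => place at 10.
32 hashes to 6; slot 6 is free => place at 6.
374 hashes to 10; 10 taken => place at 11.
Table: [∅, 716, 41, ∅, ∅, 681, 32, ∅, ∅, ∅, 755, 374, ∅]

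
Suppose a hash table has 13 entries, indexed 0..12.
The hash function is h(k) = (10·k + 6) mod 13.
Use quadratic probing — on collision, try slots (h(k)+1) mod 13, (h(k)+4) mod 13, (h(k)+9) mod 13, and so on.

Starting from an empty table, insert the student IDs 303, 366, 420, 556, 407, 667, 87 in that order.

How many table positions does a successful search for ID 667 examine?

Insert 303: h=7, slot 7 empty -> index 7.
Insert 366: h=0, slot 0 empty -> index 0.
Insert 420: h=7, slot 7 occupied -> index 8.
Insert 556: h=2, slot 2 empty -> index 2.
Insert 407: h=7, slots 7,8 occupied -> index 11.
Insert 667: h=7, slots 7,8,11 occupied -> index 3.
Insert 87: h=5, slot 5 empty -> index 5.
Table: [366, _, 556, 667, _, 87, _, 303, 420, _, _, 407, _]
Lookup 667: h=7, probe 7,8,11,3 → found at 3.

4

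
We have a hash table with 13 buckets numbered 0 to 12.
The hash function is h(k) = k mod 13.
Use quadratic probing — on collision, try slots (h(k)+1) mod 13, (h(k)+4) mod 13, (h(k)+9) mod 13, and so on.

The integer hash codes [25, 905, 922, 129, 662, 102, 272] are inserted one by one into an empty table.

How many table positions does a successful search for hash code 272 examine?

25: h=12 => slot 12
905: h=8 => slot 8
922: h=12, probe 12,0 => slot 0
129: h=12, probe 12,0,3 => slot 3
662: h=12, probe 12,0,3,8,2 => slot 2
102: h=11 => slot 11
272: h=12, probe 12,0,3,8,2,11,9 => slot 9
Table: [922, _, 662, 129, _, _, _, _, 905, 272, _, 102, 25]
Lookup 272: h=12, probe 12,0,3,8,2,11,9 → found at 9.

7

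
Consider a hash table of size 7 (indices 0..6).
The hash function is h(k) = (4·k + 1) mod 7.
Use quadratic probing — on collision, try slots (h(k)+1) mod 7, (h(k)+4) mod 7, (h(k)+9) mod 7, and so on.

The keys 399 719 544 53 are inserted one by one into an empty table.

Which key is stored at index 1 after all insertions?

399: h=1 -> slot 1
719: h=0 -> slot 0
544: h=0, probe 0,1,4 -> slot 4
53: h=3 -> slot 3
Table: [719, 399, —, 53, 544, —, —]

399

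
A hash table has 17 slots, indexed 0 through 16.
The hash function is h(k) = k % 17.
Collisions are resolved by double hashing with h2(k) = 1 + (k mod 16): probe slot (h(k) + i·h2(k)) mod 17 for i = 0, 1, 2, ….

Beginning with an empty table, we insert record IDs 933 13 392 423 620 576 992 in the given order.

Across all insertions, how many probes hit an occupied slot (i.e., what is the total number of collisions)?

933: h=15 → slot 15
13: h=13 → slot 13
392: h=1 → slot 1
423: h=15, h2=8, probe 15,6 → slot 6
620: h=8 → slot 8
576: h=15, h2=1, probe 15,16 → slot 16
992: h=6, h2=1, probe 6,7 → slot 7
Table: [-, 392, -, -, -, -, 423, 992, 620, -, -, -, -, 13, -, 933, 576]

3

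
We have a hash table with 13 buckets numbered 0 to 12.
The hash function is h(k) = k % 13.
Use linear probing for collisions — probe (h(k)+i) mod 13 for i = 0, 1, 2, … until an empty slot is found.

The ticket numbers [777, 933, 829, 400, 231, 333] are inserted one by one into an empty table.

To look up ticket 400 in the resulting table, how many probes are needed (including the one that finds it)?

4

Insert 777: h=10, slot 10 empty -> index 10.
Insert 933: h=10, slot 10 occupied -> index 11.
Insert 829: h=10, slots 10,11 occupied -> index 12.
Insert 400: h=10, slots 10,11,12 occupied -> index 0.
Insert 231: h=10, slots 10,11,12,0 occupied -> index 1.
Insert 333: h=8, slot 8 empty -> index 8.
Table: [400, 231, ∅, ∅, ∅, ∅, ∅, ∅, 333, ∅, 777, 933, 829]
Lookup 400: h=10, probe 10,11,12,0 → found at 0.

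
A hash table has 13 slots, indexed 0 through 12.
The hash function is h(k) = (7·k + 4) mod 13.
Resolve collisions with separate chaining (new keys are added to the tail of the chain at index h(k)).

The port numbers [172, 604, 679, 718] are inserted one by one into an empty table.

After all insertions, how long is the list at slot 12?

3

172 → bucket 12
604 → bucket 7
679 → bucket 12 (collision)
718 → bucket 12 (collision)
Final buckets:
0: .
1: .
2: .
3: .
4: .
5: .
6: .
7: 604
8: .
9: .
10: .
11: .
12: 172 -> 679 -> 718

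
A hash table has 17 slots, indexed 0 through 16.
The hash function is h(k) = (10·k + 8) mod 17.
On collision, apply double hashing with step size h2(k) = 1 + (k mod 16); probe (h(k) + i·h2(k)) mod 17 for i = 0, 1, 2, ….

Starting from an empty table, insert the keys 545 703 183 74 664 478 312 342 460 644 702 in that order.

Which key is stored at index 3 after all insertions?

Insert 545: h=1, slot 1 empty => index 1.
Insert 703: h=0, slot 0 empty => index 0.
Insert 183: h=2, slot 2 empty => index 2.
Insert 74: h=0, h2=11, slot 0 occupied => index 11.
Insert 664: h=1, h2=9, slot 1 occupied => index 10.
Insert 478: h=11, h2=15, slot 11 occupied => index 9.
Insert 312: h=0, h2=9, slots 0,9,1,10,2,11 occupied => index 3.
Insert 342: h=11, h2=7, slots 11,1 occupied => index 8.
Insert 460: h=1, h2=13, slot 1 occupied => index 14.
Insert 644: h=5, slot 5 empty => index 5.
Insert 702: h=7, slot 7 empty => index 7.
Table: [703, 545, 183, 312, ∅, 644, ∅, 702, 342, 478, 664, 74, ∅, ∅, 460, ∅, ∅]

312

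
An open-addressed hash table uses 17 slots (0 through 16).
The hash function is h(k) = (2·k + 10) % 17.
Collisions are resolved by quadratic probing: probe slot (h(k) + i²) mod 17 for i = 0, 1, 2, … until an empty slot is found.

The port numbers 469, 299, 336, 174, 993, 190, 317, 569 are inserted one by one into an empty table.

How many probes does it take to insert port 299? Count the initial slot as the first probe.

2

469 hashes to 13; slot 13 is free => place at 13.
299 hashes to 13; 13 taken => place at 14.
336 hashes to 2; slot 2 is free => place at 2.
174 hashes to 1; slot 1 is free => place at 1.
993 hashes to 7; slot 7 is free => place at 7.
190 hashes to 16; slot 16 is free => place at 16.
317 hashes to 15; slot 15 is free => place at 15.
569 hashes to 9; slot 9 is free => place at 9.
Table: [., 174, 336, ., ., ., ., 993, ., 569, ., ., ., 469, 299, 317, 190]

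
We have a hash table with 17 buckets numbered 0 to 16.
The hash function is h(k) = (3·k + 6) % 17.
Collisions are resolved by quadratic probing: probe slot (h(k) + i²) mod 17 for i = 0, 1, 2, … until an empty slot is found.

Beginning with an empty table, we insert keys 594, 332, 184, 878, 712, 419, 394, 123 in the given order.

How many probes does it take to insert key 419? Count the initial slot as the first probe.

2

Insert 594: h=3, slot 3 empty -> index 3.
Insert 332: h=16, slot 16 empty -> index 16.
Insert 184: h=14, slot 14 empty -> index 14.
Insert 878: h=5, slot 5 empty -> index 5.
Insert 712: h=0, slot 0 empty -> index 0.
Insert 419: h=5, slot 5 occupied -> index 6.
Insert 394: h=15, slot 15 empty -> index 15.
Insert 123: h=1, slot 1 empty -> index 1.
Table: [712, 123, —, 594, —, 878, 419, —, —, —, —, —, —, —, 184, 394, 332]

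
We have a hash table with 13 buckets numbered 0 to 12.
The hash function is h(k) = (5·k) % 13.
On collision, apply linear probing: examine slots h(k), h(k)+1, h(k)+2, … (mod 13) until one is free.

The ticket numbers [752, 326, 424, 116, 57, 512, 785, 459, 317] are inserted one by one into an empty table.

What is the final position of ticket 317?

4

752 hashes to 3; slot 3 is free → place at 3.
326 hashes to 5; slot 5 is free → place at 5.
424 hashes to 1; slot 1 is free → place at 1.
116 hashes to 8; slot 8 is free → place at 8.
57 hashes to 12; slot 12 is free → place at 12.
512 hashes to 12; 12 taken → place at 0.
785 hashes to 12; 12,0,1 taken → place at 2.
459 hashes to 7; slot 7 is free → place at 7.
317 hashes to 12; 12,0,1,2,3 taken → place at 4.
Table: [512, 424, 785, 752, 317, 326, -, 459, 116, -, -, -, 57]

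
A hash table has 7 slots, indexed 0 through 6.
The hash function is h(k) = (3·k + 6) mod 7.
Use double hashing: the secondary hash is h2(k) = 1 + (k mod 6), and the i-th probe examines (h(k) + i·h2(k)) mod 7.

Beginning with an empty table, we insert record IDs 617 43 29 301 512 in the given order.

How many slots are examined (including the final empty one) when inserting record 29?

2

617: h=2 => slot 2
43: h=2, h2=2, probe 2,4 => slot 4
29: h=2, h2=6, probe 2,1 => slot 1
301: h=6 => slot 6
512: h=2, h2=3, probe 2,5 => slot 5
Table: [., 29, 617, ., 43, 512, 301]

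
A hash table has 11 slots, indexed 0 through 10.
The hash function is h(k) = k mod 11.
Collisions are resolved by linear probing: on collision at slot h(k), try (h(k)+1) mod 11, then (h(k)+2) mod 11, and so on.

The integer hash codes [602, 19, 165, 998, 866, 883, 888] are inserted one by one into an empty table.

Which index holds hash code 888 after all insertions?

602: h=8 -> slot 8
19: h=8, probe 8,9 -> slot 9
165: h=0 -> slot 0
998: h=8, probe 8,9,10 -> slot 10
866: h=8, probe 8,9,10,0,1 -> slot 1
883: h=3 -> slot 3
888: h=8, probe 8,9,10,0,1,2 -> slot 2
Table: [165, 866, 888, 883, _, _, _, _, 602, 19, 998]

2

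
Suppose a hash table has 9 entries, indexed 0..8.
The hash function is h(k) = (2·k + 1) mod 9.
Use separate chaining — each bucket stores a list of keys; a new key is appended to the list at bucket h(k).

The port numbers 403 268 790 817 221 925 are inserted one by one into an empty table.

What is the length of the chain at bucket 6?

Insert 403: h=6, bucket 6 empty -> new chain.
Insert 268: h=6, bucket 6 nonempty -> append to chain.
Insert 790: h=6, bucket 6 nonempty -> append to chain.
Insert 817: h=6, bucket 6 nonempty -> append to chain.
Insert 221: h=2, bucket 2 empty -> new chain.
Insert 925: h=6, bucket 6 nonempty -> append to chain.
Final buckets:
0: ∅
1: ∅
2: 221
3: ∅
4: ∅
5: ∅
6: 403 -> 268 -> 790 -> 817 -> 925
7: ∅
8: ∅

5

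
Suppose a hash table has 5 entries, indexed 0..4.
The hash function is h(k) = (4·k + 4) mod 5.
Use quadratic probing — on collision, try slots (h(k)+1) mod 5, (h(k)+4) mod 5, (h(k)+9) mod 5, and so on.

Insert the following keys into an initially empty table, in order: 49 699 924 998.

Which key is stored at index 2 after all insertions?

49 hashes to 0; slot 0 is free -> place at 0.
699 hashes to 0; 0 taken -> place at 1.
924 hashes to 0; 0,1 taken -> place at 4.
998 hashes to 1; 1 taken -> place at 2.
Table: [49, 699, 998, —, 924]

998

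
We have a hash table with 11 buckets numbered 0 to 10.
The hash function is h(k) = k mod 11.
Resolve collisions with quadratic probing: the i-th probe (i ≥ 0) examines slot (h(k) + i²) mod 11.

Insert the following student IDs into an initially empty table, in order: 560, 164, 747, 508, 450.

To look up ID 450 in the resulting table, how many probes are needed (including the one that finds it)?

Insert 560: h=10, slot 10 empty => index 10.
Insert 164: h=10, slot 10 occupied => index 0.
Insert 747: h=10, slots 10,0 occupied => index 3.
Insert 508: h=2, slot 2 empty => index 2.
Insert 450: h=10, slots 10,0,3 occupied => index 8.
Table: [164, -, 508, 747, -, -, -, -, 450, -, 560]
Lookup 450: h=10, probe 10,0,3,8 → found at 8.

4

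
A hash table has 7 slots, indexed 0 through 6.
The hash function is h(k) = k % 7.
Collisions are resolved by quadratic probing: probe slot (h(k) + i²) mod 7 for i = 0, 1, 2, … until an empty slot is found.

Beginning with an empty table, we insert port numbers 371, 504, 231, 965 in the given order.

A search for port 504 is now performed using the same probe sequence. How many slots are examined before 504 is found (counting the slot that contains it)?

Insert 371: h=0, slot 0 empty → index 0.
Insert 504: h=0, slot 0 occupied → index 1.
Insert 231: h=0, slots 0,1 occupied → index 4.
Insert 965: h=6, slot 6 empty → index 6.
Table: [371, 504, ., ., 231, ., 965]
Lookup 504: h=0, probe 0,1 → found at 1.

2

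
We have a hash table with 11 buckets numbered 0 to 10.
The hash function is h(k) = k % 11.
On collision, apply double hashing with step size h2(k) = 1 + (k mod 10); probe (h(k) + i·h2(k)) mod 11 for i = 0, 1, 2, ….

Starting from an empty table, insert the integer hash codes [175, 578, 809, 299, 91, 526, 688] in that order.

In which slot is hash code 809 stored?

5

175: h=10 => slot 10
578: h=6 => slot 6
809: h=6, h2=10, probe 6,5 => slot 5
299: h=2 => slot 2
91: h=3 => slot 3
526: h=9 => slot 9
688: h=6, h2=9, probe 6,4 => slot 4
Table: [-, -, 299, 91, 688, 809, 578, -, -, 526, 175]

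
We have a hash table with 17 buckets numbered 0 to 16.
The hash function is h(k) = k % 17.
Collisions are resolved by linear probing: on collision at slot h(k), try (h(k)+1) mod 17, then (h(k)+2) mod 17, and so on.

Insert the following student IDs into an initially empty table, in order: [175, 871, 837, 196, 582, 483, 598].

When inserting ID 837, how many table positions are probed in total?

3

175 hashes to 5; slot 5 is free -> place at 5.
871 hashes to 4; slot 4 is free -> place at 4.
837 hashes to 4; 4,5 taken -> place at 6.
196 hashes to 9; slot 9 is free -> place at 9.
582 hashes to 4; 4,5,6 taken -> place at 7.
483 hashes to 7; 7 taken -> place at 8.
598 hashes to 3; slot 3 is free -> place at 3.
Table: [., ., ., 598, 871, 175, 837, 582, 483, 196, ., ., ., ., ., ., .]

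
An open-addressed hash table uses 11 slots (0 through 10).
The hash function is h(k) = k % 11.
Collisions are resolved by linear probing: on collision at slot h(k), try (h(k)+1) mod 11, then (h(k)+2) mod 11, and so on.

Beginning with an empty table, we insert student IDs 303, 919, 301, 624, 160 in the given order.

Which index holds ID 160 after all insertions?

303: h=6 => slot 6
919: h=6, probe 6,7 => slot 7
301: h=4 => slot 4
624: h=8 => slot 8
160: h=6, probe 6,7,8,9 => slot 9
Table: [—, —, —, —, 301, —, 303, 919, 624, 160, —]

9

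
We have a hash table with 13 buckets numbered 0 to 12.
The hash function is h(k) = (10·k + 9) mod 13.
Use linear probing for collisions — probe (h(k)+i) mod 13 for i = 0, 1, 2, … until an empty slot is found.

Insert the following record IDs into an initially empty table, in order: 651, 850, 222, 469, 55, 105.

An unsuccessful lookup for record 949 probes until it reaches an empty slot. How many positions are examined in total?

3

651 hashes to 6; slot 6 is free => place at 6.
850 hashes to 7; slot 7 is free => place at 7.
222 hashes to 6; 6,7 taken => place at 8.
469 hashes to 6; 6,7,8 taken => place at 9.
55 hashes to 0; slot 0 is free => place at 0.
105 hashes to 6; 6,7,8,9 taken => place at 10.
Table: [55, _, _, _, _, _, 651, 850, 222, 469, 105, _, _]
Lookup 949: h=9, probe 9,10,11 → slot 11 empty, not found.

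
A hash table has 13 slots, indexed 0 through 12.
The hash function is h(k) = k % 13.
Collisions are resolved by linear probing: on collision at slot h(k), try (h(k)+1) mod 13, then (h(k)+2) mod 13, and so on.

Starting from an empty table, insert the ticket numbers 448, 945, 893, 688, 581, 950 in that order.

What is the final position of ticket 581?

448 hashes to 6; slot 6 is free → place at 6.
945 hashes to 9; slot 9 is free → place at 9.
893 hashes to 9; 9 taken → place at 10.
688 hashes to 12; slot 12 is free → place at 12.
581 hashes to 9; 9,10 taken → place at 11.
950 hashes to 1; slot 1 is free → place at 1.
Table: [—, 950, —, —, —, —, 448, —, —, 945, 893, 581, 688]

11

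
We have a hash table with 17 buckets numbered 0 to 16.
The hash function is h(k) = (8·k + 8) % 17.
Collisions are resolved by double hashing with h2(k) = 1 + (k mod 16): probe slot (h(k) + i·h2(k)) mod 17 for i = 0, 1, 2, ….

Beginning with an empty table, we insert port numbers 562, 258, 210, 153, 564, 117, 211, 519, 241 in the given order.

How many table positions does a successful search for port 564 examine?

562 hashes to 16; slot 16 is free => place at 16.
258 hashes to 15; slot 15 is free => place at 15.
210 hashes to 5; slot 5 is free => place at 5.
153 hashes to 8; slot 8 is free => place at 8.
564 hashes to 15, h2=5; 15 taken => place at 3.
117 hashes to 9; slot 9 is free => place at 9.
211 hashes to 13; slot 13 is free => place at 13.
519 hashes to 12; slot 12 is free => place at 12.
241 hashes to 15, h2=2; 15 taken => place at 0.
Table: [241, -, -, 564, -, 210, -, -, 153, 117, -, -, 519, 211, -, 258, 562]
Lookup 564: h=15, h2=5, probe 15,3 → found at 3.

2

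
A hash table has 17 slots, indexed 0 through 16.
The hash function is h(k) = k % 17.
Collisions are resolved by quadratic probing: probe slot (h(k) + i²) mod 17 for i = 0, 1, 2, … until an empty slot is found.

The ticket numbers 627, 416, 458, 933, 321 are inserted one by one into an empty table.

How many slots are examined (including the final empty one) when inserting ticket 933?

3

627: h=15 => slot 15
416: h=8 => slot 8
458: h=16 => slot 16
933: h=15, probe 15,16,2 => slot 2
321: h=15, probe 15,16,2,7 => slot 7
Table: [∅, ∅, 933, ∅, ∅, ∅, ∅, 321, 416, ∅, ∅, ∅, ∅, ∅, ∅, 627, 458]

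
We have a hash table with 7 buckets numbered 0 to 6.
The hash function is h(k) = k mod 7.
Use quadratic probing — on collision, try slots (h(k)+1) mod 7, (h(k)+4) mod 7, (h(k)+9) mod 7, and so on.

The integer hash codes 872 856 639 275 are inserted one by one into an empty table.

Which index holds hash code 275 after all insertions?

872 hashes to 4; slot 4 is free -> place at 4.
856 hashes to 2; slot 2 is free -> place at 2.
639 hashes to 2; 2 taken -> place at 3.
275 hashes to 2; 2,3 taken -> place at 6.
Table: [—, —, 856, 639, 872, —, 275]

6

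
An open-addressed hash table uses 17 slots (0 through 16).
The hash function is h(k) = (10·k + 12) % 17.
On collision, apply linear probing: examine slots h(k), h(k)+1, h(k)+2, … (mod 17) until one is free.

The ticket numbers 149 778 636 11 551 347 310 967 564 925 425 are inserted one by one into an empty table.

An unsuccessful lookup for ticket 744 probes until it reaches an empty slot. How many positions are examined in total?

149 hashes to 6; slot 6 is free => place at 6.
778 hashes to 6; 6 taken => place at 7.
636 hashes to 14; slot 14 is free => place at 14.
11 hashes to 3; slot 3 is free => place at 3.
551 hashes to 14; 14 taken => place at 15.
347 hashes to 14; 14,15 taken => place at 16.
310 hashes to 1; slot 1 is free => place at 1.
967 hashes to 9; slot 9 is free => place at 9.
564 hashes to 8; slot 8 is free => place at 8.
925 hashes to 14; 14,15,16 taken => place at 0.
425 hashes to 12; slot 12 is free => place at 12.
Table: [925, 310, ∅, 11, ∅, ∅, 149, 778, 564, 967, ∅, ∅, 425, ∅, 636, 551, 347]
Lookup 744: h=6, probe 6,7,8,9,10 → slot 10 empty, not found.

5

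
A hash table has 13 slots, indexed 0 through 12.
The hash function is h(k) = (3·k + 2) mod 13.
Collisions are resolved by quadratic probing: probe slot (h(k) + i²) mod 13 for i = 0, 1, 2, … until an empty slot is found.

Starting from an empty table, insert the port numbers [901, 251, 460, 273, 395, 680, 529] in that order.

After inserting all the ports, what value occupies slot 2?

251

901 hashes to 1; slot 1 is free => place at 1.
251 hashes to 1; 1 taken => place at 2.
460 hashes to 4; slot 4 is free => place at 4.
273 hashes to 2; 2 taken => place at 3.
395 hashes to 4; 4 taken => place at 5.
680 hashes to 1; 1,2,5 taken => place at 10.
529 hashes to 3; 3,4 taken => place at 7.
Table: [-, 901, 251, 273, 460, 395, -, 529, -, -, 680, -, -]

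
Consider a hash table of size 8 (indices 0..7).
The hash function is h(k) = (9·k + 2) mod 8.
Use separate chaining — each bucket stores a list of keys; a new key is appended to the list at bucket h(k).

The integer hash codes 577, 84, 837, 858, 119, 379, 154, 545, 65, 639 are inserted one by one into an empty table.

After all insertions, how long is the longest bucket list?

Insert 577: h=3, bucket 3 empty -> new chain.
Insert 84: h=6, bucket 6 empty -> new chain.
Insert 837: h=7, bucket 7 empty -> new chain.
Insert 858: h=4, bucket 4 empty -> new chain.
Insert 119: h=1, bucket 1 empty -> new chain.
Insert 379: h=5, bucket 5 empty -> new chain.
Insert 154: h=4, bucket 4 nonempty -> append to chain.
Insert 545: h=3, bucket 3 nonempty -> append to chain.
Insert 65: h=3, bucket 3 nonempty -> append to chain.
Insert 639: h=1, bucket 1 nonempty -> append to chain.
Final buckets:
0: —
1: 119 -> 639
2: —
3: 577 -> 545 -> 65
4: 858 -> 154
5: 379
6: 84
7: 837

3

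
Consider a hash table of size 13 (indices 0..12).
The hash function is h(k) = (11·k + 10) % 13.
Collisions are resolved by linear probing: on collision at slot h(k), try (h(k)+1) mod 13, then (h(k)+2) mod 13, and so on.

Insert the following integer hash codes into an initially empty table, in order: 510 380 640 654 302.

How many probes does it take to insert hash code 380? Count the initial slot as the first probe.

510: h=4 → slot 4
380: h=4, probe 4,5 → slot 5
640: h=4, probe 4,5,6 → slot 6
654: h=2 → slot 2
302: h=4, probe 4,5,6,7 → slot 7
Table: [—, —, 654, —, 510, 380, 640, 302, —, —, —, —, —]

2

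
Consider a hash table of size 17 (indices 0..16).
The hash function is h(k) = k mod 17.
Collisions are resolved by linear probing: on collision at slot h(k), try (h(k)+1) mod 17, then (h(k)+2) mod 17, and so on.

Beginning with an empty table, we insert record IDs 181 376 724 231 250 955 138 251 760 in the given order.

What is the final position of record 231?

12

181: h=11 => slot 11
376: h=2 => slot 2
724: h=10 => slot 10
231: h=10, probe 10,11,12 => slot 12
250: h=12, probe 12,13 => slot 13
955: h=3 => slot 3
138: h=2, probe 2,3,4 => slot 4
251: h=13, probe 13,14 => slot 14
760: h=12, probe 12,13,14,15 => slot 15
Table: [-, -, 376, 955, 138, -, -, -, -, -, 724, 181, 231, 250, 251, 760, -]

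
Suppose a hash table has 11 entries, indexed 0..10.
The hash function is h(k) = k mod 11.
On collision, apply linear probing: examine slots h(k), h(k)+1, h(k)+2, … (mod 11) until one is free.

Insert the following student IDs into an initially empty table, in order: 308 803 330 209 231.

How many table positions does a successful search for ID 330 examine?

308: h=0 => slot 0
803: h=0, probe 0,1 => slot 1
330: h=0, probe 0,1,2 => slot 2
209: h=0, probe 0,1,2,3 => slot 3
231: h=0, probe 0,1,2,3,4 => slot 4
Table: [308, 803, 330, 209, 231, _, _, _, _, _, _]
Lookup 330: h=0, probe 0,1,2 → found at 2.

3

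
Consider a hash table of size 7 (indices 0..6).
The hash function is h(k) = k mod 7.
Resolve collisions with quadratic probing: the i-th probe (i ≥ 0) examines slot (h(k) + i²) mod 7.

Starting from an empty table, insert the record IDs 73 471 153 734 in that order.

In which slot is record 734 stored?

0

73 hashes to 3; slot 3 is free → place at 3.
471 hashes to 2; slot 2 is free → place at 2.
153 hashes to 6; slot 6 is free → place at 6.
734 hashes to 6; 6 taken → place at 0.
Table: [734, ., 471, 73, ., ., 153]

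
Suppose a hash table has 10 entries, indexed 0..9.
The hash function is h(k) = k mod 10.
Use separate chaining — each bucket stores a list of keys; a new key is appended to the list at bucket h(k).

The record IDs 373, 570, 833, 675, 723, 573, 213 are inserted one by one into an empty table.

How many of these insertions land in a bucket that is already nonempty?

4

373 -> bucket 3
570 -> bucket 0
833 -> bucket 3 (collision)
675 -> bucket 5
723 -> bucket 3 (collision)
573 -> bucket 3 (collision)
213 -> bucket 3 (collision)
Final buckets:
0: 570
1: .
2: .
3: 373 -> 833 -> 723 -> 573 -> 213
4: .
5: 675
6: .
7: .
8: .
9: .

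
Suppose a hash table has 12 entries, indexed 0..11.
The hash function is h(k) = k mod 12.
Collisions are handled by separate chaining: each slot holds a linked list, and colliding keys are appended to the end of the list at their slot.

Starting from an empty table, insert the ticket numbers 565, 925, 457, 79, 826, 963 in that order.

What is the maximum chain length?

3

Insert 565: h=1, bucket 1 empty -> new chain.
Insert 925: h=1, bucket 1 nonempty -> append to chain.
Insert 457: h=1, bucket 1 nonempty -> append to chain.
Insert 79: h=7, bucket 7 empty -> new chain.
Insert 826: h=10, bucket 10 empty -> new chain.
Insert 963: h=3, bucket 3 empty -> new chain.
Final buckets:
0: ∅
1: 565 -> 925 -> 457
2: ∅
3: 963
4: ∅
5: ∅
6: ∅
7: 79
8: ∅
9: ∅
10: 826
11: ∅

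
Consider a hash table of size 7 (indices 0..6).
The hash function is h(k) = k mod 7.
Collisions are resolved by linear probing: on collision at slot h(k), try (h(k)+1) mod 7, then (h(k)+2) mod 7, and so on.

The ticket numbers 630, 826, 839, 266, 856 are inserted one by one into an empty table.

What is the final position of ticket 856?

630 hashes to 0; slot 0 is free → place at 0.
826 hashes to 0; 0 taken → place at 1.
839 hashes to 6; slot 6 is free → place at 6.
266 hashes to 0; 0,1 taken → place at 2.
856 hashes to 2; 2 taken → place at 3.
Table: [630, 826, 266, 856, ., ., 839]

3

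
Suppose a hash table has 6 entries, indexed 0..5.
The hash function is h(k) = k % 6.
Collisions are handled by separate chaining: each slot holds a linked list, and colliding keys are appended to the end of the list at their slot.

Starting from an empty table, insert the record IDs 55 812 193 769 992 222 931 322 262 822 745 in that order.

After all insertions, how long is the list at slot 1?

5

55 -> bucket 1
812 -> bucket 2
193 -> bucket 1 (collision)
769 -> bucket 1 (collision)
992 -> bucket 2 (collision)
222 -> bucket 0
931 -> bucket 1 (collision)
322 -> bucket 4
262 -> bucket 4 (collision)
822 -> bucket 0 (collision)
745 -> bucket 1 (collision)
Final buckets:
0: 222 -> 822
1: 55 -> 193 -> 769 -> 931 -> 745
2: 812 -> 992
3: .
4: 322 -> 262
5: .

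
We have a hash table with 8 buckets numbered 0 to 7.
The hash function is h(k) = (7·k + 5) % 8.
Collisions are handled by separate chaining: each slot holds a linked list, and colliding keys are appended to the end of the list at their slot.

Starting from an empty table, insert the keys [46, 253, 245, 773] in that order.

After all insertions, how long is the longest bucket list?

3

Insert 46: h=7, bucket 7 empty → new chain.
Insert 253: h=0, bucket 0 empty → new chain.
Insert 245: h=0, bucket 0 nonempty → append to chain.
Insert 773: h=0, bucket 0 nonempty → append to chain.
Final buckets:
0: 253 -> 245 -> 773
1: —
2: —
3: —
4: —
5: —
6: —
7: 46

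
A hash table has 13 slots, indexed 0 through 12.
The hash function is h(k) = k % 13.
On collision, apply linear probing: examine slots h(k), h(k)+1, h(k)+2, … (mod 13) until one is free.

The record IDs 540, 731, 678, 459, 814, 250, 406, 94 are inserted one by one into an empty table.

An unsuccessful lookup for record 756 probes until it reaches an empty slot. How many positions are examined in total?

540: h=7 -> slot 7
731: h=3 -> slot 3
678: h=2 -> slot 2
459: h=4 -> slot 4
814: h=8 -> slot 8
250: h=3, probe 3,4,5 -> slot 5
406: h=3, probe 3,4,5,6 -> slot 6
94: h=3, probe 3,4,5,6,7,8,9 -> slot 9
Table: [∅, ∅, 678, 731, 459, 250, 406, 540, 814, 94, ∅, ∅, ∅]
Lookup 756: h=2, probe 2,3,4,5,6,7,8,9,10 → slot 10 empty, not found.

9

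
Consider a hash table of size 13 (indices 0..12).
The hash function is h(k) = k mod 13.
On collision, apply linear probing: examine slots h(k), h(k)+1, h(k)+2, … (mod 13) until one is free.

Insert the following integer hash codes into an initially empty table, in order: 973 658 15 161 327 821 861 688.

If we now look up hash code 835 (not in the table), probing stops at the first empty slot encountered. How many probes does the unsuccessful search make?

973: h=11 → slot 11
658: h=8 → slot 8
15: h=2 → slot 2
161: h=5 → slot 5
327: h=2, probe 2,3 → slot 3
821: h=2, probe 2,3,4 → slot 4
861: h=3, probe 3,4,5,6 → slot 6
688: h=12 → slot 12
Table: [_, _, 15, 327, 821, 161, 861, _, 658, _, _, 973, 688]
Lookup 835: h=3, probe 3,4,5,6,7 → slot 7 empty, not found.

5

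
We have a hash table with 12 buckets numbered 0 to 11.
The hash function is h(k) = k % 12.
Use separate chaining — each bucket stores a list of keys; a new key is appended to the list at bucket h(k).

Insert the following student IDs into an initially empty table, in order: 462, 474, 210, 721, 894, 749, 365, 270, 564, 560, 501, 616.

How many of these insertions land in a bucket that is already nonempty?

462 → bucket 6
474 → bucket 6 (collision)
210 → bucket 6 (collision)
721 → bucket 1
894 → bucket 6 (collision)
749 → bucket 5
365 → bucket 5 (collision)
270 → bucket 6 (collision)
564 → bucket 0
560 → bucket 8
501 → bucket 9
616 → bucket 4
Final buckets:
0: 564
1: 721
2: -
3: -
4: 616
5: 749 -> 365
6: 462 -> 474 -> 210 -> 894 -> 270
7: -
8: 560
9: 501
10: -
11: -

5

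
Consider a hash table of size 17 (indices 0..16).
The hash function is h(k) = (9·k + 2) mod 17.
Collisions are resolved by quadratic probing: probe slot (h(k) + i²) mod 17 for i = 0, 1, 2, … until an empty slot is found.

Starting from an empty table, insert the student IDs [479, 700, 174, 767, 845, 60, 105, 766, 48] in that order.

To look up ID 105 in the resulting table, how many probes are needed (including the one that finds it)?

3

Insert 479: h=12, slot 12 empty → index 12.
Insert 700: h=12, slot 12 occupied → index 13.
Insert 174: h=4, slot 4 empty → index 4.
Insert 767: h=3, slot 3 empty → index 3.
Insert 845: h=8, slot 8 empty → index 8.
Insert 60: h=15, slot 15 empty → index 15.
Insert 105: h=12, slots 12,13 occupied → index 16.
Insert 766: h=11, slot 11 empty → index 11.
Insert 48: h=9, slot 9 empty → index 9.
Table: [., ., ., 767, 174, ., ., ., 845, 48, ., 766, 479, 700, ., 60, 105]
Lookup 105: h=12, probe 12,13,16 → found at 16.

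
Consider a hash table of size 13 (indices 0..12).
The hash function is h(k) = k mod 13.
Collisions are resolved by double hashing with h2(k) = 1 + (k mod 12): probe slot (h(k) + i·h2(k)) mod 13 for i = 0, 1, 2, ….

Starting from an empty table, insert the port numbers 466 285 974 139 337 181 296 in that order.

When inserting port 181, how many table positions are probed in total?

3

Insert 466: h=11, slot 11 empty => index 11.
Insert 285: h=12, slot 12 empty => index 12.
Insert 974: h=12, h2=3, slot 12 occupied => index 2.
Insert 139: h=9, slot 9 empty => index 9.
Insert 337: h=12, h2=2, slot 12 occupied => index 1.
Insert 181: h=12, h2=2, slots 12,1 occupied => index 3.
Insert 296: h=10, slot 10 empty => index 10.
Table: [-, 337, 974, 181, -, -, -, -, -, 139, 296, 466, 285]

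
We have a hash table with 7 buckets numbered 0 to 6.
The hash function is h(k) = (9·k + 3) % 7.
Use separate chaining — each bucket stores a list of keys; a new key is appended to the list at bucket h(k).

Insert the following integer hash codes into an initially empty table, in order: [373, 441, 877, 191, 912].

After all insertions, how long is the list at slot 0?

4

Insert 373: h=0, bucket 0 empty -> new chain.
Insert 441: h=3, bucket 3 empty -> new chain.
Insert 877: h=0, bucket 0 nonempty -> append to chain.
Insert 191: h=0, bucket 0 nonempty -> append to chain.
Insert 912: h=0, bucket 0 nonempty -> append to chain.
Final buckets:
0: 373 -> 877 -> 191 -> 912
1: -
2: -
3: 441
4: -
5: -
6: -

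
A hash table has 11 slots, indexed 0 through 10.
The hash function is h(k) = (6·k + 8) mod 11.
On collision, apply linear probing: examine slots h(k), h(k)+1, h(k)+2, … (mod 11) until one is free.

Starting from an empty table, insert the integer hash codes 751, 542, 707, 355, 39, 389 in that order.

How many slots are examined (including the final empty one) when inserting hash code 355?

751: h=4 → slot 4
542: h=4, probe 4,5 → slot 5
707: h=4, probe 4,5,6 → slot 6
355: h=4, probe 4,5,6,7 → slot 7
39: h=0 → slot 0
389: h=10 → slot 10
Table: [39, ∅, ∅, ∅, 751, 542, 707, 355, ∅, ∅, 389]

4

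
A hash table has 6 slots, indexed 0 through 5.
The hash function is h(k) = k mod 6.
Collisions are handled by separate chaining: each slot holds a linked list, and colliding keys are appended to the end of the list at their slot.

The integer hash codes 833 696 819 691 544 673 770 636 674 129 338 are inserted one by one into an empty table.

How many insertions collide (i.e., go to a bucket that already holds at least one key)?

5

Insert 833: h=5, bucket 5 empty → new chain.
Insert 696: h=0, bucket 0 empty → new chain.
Insert 819: h=3, bucket 3 empty → new chain.
Insert 691: h=1, bucket 1 empty → new chain.
Insert 544: h=4, bucket 4 empty → new chain.
Insert 673: h=1, bucket 1 nonempty → append to chain.
Insert 770: h=2, bucket 2 empty → new chain.
Insert 636: h=0, bucket 0 nonempty → append to chain.
Insert 674: h=2, bucket 2 nonempty → append to chain.
Insert 129: h=3, bucket 3 nonempty → append to chain.
Insert 338: h=2, bucket 2 nonempty → append to chain.
Final buckets:
0: 696 -> 636
1: 691 -> 673
2: 770 -> 674 -> 338
3: 819 -> 129
4: 544
5: 833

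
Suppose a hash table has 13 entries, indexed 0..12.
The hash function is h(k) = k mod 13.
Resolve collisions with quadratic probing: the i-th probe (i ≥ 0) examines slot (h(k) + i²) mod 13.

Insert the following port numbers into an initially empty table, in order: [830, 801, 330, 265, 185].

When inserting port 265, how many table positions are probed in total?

2

Insert 830: h=11, slot 11 empty => index 11.
Insert 801: h=8, slot 8 empty => index 8.
Insert 330: h=5, slot 5 empty => index 5.
Insert 265: h=5, slot 5 occupied => index 6.
Insert 185: h=3, slot 3 empty => index 3.
Table: [-, -, -, 185, -, 330, 265, -, 801, -, -, 830, -]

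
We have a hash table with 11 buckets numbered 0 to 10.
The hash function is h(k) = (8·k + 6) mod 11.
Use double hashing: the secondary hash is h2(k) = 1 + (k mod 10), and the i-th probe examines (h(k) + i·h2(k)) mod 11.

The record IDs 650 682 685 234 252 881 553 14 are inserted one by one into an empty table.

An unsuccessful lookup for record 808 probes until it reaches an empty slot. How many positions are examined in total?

2

650 hashes to 3; slot 3 is free -> place at 3.
682 hashes to 6; slot 6 is free -> place at 6.
685 hashes to 8; slot 8 is free -> place at 8.
234 hashes to 8, h2=5; 8 taken -> place at 2.
252 hashes to 9; slot 9 is free -> place at 9.
881 hashes to 3, h2=2; 3 taken -> place at 5.
553 hashes to 8, h2=4; 8 taken -> place at 1.
14 hashes to 8, h2=5; 8,2 taken -> place at 7.
Table: [-, 553, 234, 650, -, 881, 682, 14, 685, 252, -]
Lookup 808: h=2, h2=9, probe 2,0 → slot 0 empty, not found.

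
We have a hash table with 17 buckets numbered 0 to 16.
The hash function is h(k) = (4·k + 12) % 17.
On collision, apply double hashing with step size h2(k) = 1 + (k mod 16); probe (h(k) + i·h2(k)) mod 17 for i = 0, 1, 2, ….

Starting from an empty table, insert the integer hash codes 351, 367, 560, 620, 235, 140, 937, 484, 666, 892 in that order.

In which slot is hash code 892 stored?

6

351: h=5 => slot 5
367: h=1 => slot 1
560: h=8 => slot 8
620: h=10 => slot 10
235: h=0 => slot 0
140: h=11 => slot 11
937: h=3 => slot 3
484: h=10, h2=5, probe 10,15 => slot 15
666: h=7 => slot 7
892: h=10, h2=13, probe 10,6 => slot 6
Table: [235, 367, ., 937, ., 351, 892, 666, 560, ., 620, 140, ., ., ., 484, .]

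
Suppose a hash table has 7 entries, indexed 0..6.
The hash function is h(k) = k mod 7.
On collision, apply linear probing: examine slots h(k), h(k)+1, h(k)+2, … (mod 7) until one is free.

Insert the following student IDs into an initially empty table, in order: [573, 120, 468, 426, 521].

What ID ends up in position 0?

573: h=6 -> slot 6
120: h=1 -> slot 1
468: h=6, probe 6,0 -> slot 0
426: h=6, probe 6,0,1,2 -> slot 2
521: h=3 -> slot 3
Table: [468, 120, 426, 521, _, _, 573]

468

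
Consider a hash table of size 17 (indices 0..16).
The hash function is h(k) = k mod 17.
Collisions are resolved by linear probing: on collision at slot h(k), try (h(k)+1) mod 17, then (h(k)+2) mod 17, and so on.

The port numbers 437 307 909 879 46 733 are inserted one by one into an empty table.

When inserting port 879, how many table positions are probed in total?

437 hashes to 12; slot 12 is free => place at 12.
307 hashes to 1; slot 1 is free => place at 1.
909 hashes to 8; slot 8 is free => place at 8.
879 hashes to 12; 12 taken => place at 13.
46 hashes to 12; 12,13 taken => place at 14.
733 hashes to 2; slot 2 is free => place at 2.
Table: [_, 307, 733, _, _, _, _, _, 909, _, _, _, 437, 879, 46, _, _]

2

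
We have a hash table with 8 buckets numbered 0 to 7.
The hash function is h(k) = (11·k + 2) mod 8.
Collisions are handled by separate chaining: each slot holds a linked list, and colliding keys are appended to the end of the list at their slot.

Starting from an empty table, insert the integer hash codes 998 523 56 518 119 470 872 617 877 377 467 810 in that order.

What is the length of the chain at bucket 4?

3

Insert 998: h=4, bucket 4 empty → new chain.
Insert 523: h=3, bucket 3 empty → new chain.
Insert 56: h=2, bucket 2 empty → new chain.
Insert 518: h=4, bucket 4 nonempty → append to chain.
Insert 119: h=7, bucket 7 empty → new chain.
Insert 470: h=4, bucket 4 nonempty → append to chain.
Insert 872: h=2, bucket 2 nonempty → append to chain.
Insert 617: h=5, bucket 5 empty → new chain.
Insert 877: h=1, bucket 1 empty → new chain.
Insert 377: h=5, bucket 5 nonempty → append to chain.
Insert 467: h=3, bucket 3 nonempty → append to chain.
Insert 810: h=0, bucket 0 empty → new chain.
Final buckets:
0: 810
1: 877
2: 56 -> 872
3: 523 -> 467
4: 998 -> 518 -> 470
5: 617 -> 377
6: -
7: 119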